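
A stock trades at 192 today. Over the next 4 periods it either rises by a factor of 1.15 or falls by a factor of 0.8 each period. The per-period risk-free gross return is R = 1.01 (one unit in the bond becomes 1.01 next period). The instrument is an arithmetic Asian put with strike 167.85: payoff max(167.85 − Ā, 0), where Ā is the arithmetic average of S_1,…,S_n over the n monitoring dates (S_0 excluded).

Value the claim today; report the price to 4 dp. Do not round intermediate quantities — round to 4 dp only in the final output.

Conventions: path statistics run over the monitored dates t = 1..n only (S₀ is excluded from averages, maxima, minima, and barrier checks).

price = 7.0897

Risk-neutral up-probability p* = (R−d)/(u−d) = (1.01−0.8)/(1.15−0.8) = 0.6000; the claim prices as the p*-weighted sum of path payoffs discounted by R^4.
Enumerate all 2^4 = 16 price paths (U = up ×1.15, D = down ×0.8); each path with k up-moves has probability p*^k·(1−p*)^(4−k).
DDDD: Ā=113.3568, payoff=54.4932, prob=0.025600
UDDD: Ā=162.9504, payoff=4.8996, prob=0.038400
DUDD: Ā=146.1504, payoff=21.6996, prob=0.038400
UUDD: Ā=210.0912, payoff=0.0000, prob=0.057600
DDUD: Ā=132.7104, payoff=35.1396, prob=0.038400
UDUD: Ā=190.7712, payoff=0.0000, prob=0.057600
DUUD: Ā=173.9712, payoff=0.0000, prob=0.057600
UUUD: Ā=250.0836, payoff=0.0000, prob=0.086400
DDDU: Ā=121.9584, payoff=45.8916, prob=0.038400
UDDU: Ā=175.3152, payoff=0.0000, prob=0.057600
DUDU: Ā=158.5152, payoff=9.3348, prob=0.057600
UUDU: Ā=227.8656, payoff=0.0000, prob=0.086400
DDUU: Ā=145.0752, payoff=22.7748, prob=0.057600
UDUU: Ā=208.5456, payoff=0.0000, prob=0.086400
DUUU: Ā=191.7456, payoff=0.0000, prob=0.086400
UUUU: Ā=275.6343, payoff=0.0000, prob=0.129600
Price = Σ prob·payoff / R^4 = 7.377546 / 1.040604 = 7.0897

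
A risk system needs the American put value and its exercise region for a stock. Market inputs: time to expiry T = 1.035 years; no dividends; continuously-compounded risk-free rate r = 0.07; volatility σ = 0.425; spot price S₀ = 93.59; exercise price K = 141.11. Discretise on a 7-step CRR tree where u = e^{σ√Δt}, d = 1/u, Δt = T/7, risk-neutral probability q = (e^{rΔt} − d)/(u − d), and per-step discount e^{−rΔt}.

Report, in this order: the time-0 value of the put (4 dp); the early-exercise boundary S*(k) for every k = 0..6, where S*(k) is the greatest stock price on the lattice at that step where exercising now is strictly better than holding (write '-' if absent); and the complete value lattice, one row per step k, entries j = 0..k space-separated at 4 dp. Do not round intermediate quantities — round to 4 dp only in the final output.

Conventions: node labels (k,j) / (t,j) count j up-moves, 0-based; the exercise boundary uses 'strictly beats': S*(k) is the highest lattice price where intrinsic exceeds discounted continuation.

params: Δt=0.14786 u=1.17753 d=0.84923 q=0.49092 e^(-rΔt)=0.98970
t_7 payoffs: 111.2962 99.7707 83.7895 61.6303 30.9047 0.0000 0.0000 0.0000
t_6: node(6,0) S=35.1067 payoff=106.0033 vs cont=104.5503 → 106.0033 [stop]  node(6,1) S=48.6784 payoff=92.4316 vs cont=90.9786 → 92.4316 [stop]  node(6,2) S=67.4968 payoff=73.6132 vs cont=72.1603 → 73.6132 [stop]  node(6,3) S=93.5900 payoff=47.5200 vs cont=46.0670 → 47.5200 [stop]  node(6,4) S=129.7705 payoff=11.3395 vs cont=15.5708 → 15.5708 [wait]  node(6,5) S=179.9377 payoff=0.0000 vs cont=0.0000 → 0.0000 [wait]  node(6,6) S=249.4989 payoff=0.0000 vs cont=0.0000 → 0.0000 [wait]  ⇒ S*(6)=93.5900
t_5: node(5,0) S=41.3393 payoff=99.7707 vs cont=98.3177 → 99.7707 [stop]  node(5,1) S=57.3205 payoff=83.7895 vs cont=82.3366 → 83.7895 [stop]  node(5,2) S=79.4797 payoff=61.6303 vs cont=60.1773 → 61.6303 [stop]  node(5,3) S=110.2053 payoff=30.9047 vs cont=31.5075 → 31.5075 [wait]  node(5,4) S=152.8090 payoff=0.0000 vs cont=7.8451 → 7.8451 [wait]  node(5,5) S=211.8827 payoff=0.0000 vs cont=0.0000 → 0.0000 [wait]  ⇒ S*(5)=79.4797
t_4: node(4,0) S=48.6784 payoff=92.4316 vs cont=90.9786 → 92.4316 [stop]  node(4,1) S=67.4968 payoff=73.6132 vs cont=72.1603 → 73.6132 [stop]  node(4,2) S=93.5900 payoff=47.5200 vs cont=46.3600 → 47.5200 [stop]  node(4,3) S=129.7705 payoff=11.3395 vs cont=19.6862 → 19.6862 [wait]  node(4,4) S=179.9377 payoff=0.0000 vs cont=3.9526 → 3.9526 [wait]  ⇒ S*(4)=93.5900
t_3: node(3,0) S=57.3205 payoff=83.7895 vs cont=82.3366 → 83.7895 [stop]  node(3,1) S=79.4797 payoff=61.6303 vs cont=60.1773 → 61.6303 [stop]  node(3,2) S=110.2053 payoff=30.9047 vs cont=33.5071 → 33.5071 [wait]  node(3,3) S=152.8090 payoff=0.0000 vs cont=11.8390 → 11.8390 [wait]  ⇒ S*(3)=79.4797
t_2: node(2,0) S=67.4968 payoff=73.6132 vs cont=72.1603 → 73.6132 [stop]  node(2,1) S=93.5900 payoff=47.5200 vs cont=47.3315 → 47.5200 [stop]  node(2,2) S=129.7705 payoff=11.3395 vs cont=22.6342 → 22.6342 [wait]  ⇒ S*(2)=93.5900
t_1: node(1,0) S=79.4797 payoff=61.6303 vs cont=60.1773 → 61.6303 [stop]  node(1,1) S=110.2053 payoff=30.9047 vs cont=34.9395 → 34.9395 [wait]  ⇒ S*(1)=79.4797
t_0: node(0,0) S=93.5900 payoff=47.5200 vs cont=48.0274 → 48.0274 [wait]  ⇒ S*(0)=-

price = 48.0274
boundary = - 79.4797 93.5900 79.4797 93.5900 79.4797 93.5900
tree:
48.0274
61.6303 34.9395
73.6132 47.5200 22.6342
83.7895 61.6303 33.5071 11.8390
92.4316 73.6132 47.5200 19.6862 3.9526
99.7707 83.7895 61.6303 31.5075 7.8451 0.0000
106.0033 92.4316 73.6132 47.5200 15.5708 0.0000 0.0000
111.2962 99.7707 83.7895 61.6303 30.9047 0.0000 0.0000 0.0000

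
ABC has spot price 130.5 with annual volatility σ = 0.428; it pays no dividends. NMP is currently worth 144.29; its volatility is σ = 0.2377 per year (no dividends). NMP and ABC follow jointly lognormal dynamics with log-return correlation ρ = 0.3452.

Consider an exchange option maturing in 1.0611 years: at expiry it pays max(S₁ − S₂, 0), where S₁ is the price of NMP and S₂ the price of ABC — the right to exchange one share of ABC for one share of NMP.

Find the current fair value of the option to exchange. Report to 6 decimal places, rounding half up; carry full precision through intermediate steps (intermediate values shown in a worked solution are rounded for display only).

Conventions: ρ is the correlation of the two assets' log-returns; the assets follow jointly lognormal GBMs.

σ_eff = √(σ₁² + σ₂² − 2ρσ₁σ₂) = √(0.2377² + 0.428² − 2·0.3452·0.2377·0.428) = 0.411639
d₁ = (ln(S₁/S₂) + (q₂ − q₁ + σ_eff²/2)T) / (σ_eff√T) = (ln(144.29/130.5) + (0.0 − 0.0 + 0.084724)·1.0611) / 0.424029 = 0.448913
d₂ = d₁ − σ_eff√T = 0.448913 − 0.424029 = 0.024885
N(d₁) = 0.673253,  N(d₂) = 0.509927
V = S₁·e^{−q₁T}·N(d₁) − S₂·e^{−q₂T}·N(d₂) = 97.143659 − 66.545411 = 30.598248
Key observation: no risk-free rate is needed — with the second asset as numeraire the exchange option is a call on the ratio S₁/S₂, and r cancels out of the value.

exchange price = 30.598248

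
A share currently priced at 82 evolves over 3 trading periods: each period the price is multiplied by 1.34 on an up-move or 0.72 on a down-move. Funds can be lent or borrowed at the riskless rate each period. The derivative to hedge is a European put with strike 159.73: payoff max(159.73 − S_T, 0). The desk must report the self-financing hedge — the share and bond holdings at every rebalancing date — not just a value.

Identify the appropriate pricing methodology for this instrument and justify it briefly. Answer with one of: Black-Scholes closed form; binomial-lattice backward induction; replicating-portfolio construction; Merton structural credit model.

Key observation: since the answer must list Δ and B at each node of the 1.34/0.72 lattice on 82, the replicating-portfolio method — solving the two-state system at every node — is the one that applies.

framework: replicating-portfolio construction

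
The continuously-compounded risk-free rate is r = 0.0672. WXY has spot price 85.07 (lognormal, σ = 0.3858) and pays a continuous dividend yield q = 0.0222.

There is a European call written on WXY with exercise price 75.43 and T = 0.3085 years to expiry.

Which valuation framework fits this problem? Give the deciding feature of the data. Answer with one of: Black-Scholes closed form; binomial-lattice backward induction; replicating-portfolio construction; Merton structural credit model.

Key observation: with WXY following a GBM at constant σ and r, the European call struck at 75.43 prices in closed form — nothing here needs a stepwise model or a balance sheet.

framework: Black-Scholes closed form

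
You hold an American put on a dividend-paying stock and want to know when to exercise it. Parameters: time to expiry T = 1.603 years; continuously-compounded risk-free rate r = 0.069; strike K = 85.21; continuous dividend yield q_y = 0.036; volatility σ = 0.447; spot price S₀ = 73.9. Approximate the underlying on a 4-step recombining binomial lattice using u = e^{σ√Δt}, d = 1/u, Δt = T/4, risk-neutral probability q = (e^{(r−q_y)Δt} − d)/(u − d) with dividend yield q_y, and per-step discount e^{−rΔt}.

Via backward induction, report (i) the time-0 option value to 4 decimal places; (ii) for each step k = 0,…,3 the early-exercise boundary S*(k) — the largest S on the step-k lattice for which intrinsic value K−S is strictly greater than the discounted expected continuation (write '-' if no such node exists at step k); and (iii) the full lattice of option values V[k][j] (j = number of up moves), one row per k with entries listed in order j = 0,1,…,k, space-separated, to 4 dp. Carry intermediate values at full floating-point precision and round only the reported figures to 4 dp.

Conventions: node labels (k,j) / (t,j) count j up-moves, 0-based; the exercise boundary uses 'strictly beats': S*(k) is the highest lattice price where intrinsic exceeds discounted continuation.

price = 21.4787
boundary = - - 41.9621 55.6866
tree:
21.4787
31.1042 11.1825
43.2479 18.3623 3.2027
53.5898 29.5234 6.0185 0.0000
61.3829 43.2479 11.3100 0.0000 0.0000

params: Δt=0.40075 u=1.32707 d=0.75354 q=0.45294 e^(-rΔt)=0.97273
t_4 payoffs: 61.3829 43.2479 11.3100 0.0000 0.0000
t_3: node(3,0) S=31.6202 payoff=53.5898 vs cont=51.7188 → 53.5898 [stop]  node(3,1) S=55.6866 payoff=29.5234 vs cont=27.9971 → 29.5234 [stop]  node(3,2) S=98.0704 payoff=0.0000 vs cont=6.0185 → 6.0185 [wait]  node(3,3) S=172.7129 payoff=0.0000 vs cont=0.0000 → 0.0000 [wait]  ⇒ S*(3)=55.6866
t_2: node(2,0) S=41.9621 payoff=43.2479 vs cont=41.5250 → 43.2479 [stop]  node(2,1) S=73.9000 payoff=11.3100 vs cont=18.3623 → 18.3623 [wait]  node(2,2) S=130.1461 payoff=0.0000 vs cont=3.2027 → 3.2027 [wait]  ⇒ S*(2)=41.9621
t_1: node(1,0) S=55.6866 payoff=29.5234 vs cont=31.1042 → 31.1042 [wait]  node(1,1) S=98.0704 payoff=0.0000 vs cont=11.1825 → 11.1825 [wait]  ⇒ S*(1)=-
t_0: node(0,0) S=73.9000 payoff=11.3100 vs cont=21.4787 → 21.4787 [wait]  ⇒ S*(0)=-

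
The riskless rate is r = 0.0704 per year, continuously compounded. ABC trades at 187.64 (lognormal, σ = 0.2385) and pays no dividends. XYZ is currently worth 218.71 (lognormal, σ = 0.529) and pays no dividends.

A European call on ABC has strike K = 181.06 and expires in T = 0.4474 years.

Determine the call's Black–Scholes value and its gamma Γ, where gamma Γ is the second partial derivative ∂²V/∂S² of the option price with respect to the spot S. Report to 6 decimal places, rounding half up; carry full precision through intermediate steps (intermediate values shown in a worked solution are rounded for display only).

price = 18.644903
Γ = 0.011756

σ√T = 0.2385·√0.4474 = 0.159528
d₁ = (ln(S/K) + (r+σ²/2)T) / (σ√T) = (ln(187.64/181.06) + (0.0704+0.2385²/2)·0.4474) / 0.159528 = (0.035697 + 0.044222) / 0.159528 = 0.500968
d₂ = d₁ − σ√T = 0.500968 − 0.159528 = 0.341440
e^{−rT} = 0.968994
N(d₁) = 0.691803,  N(d₂) = 0.633614
Call price V = S·N(d₁) − K·e^{−rT}·N(d₂) = 129.809933 − 111.165030 = 18.644903
φ(d₁) = (1/√(2π))·e^{−d₁²/2} = 0.351895
Γ = φ(d₁) / (S·σ·√T) = 0.011756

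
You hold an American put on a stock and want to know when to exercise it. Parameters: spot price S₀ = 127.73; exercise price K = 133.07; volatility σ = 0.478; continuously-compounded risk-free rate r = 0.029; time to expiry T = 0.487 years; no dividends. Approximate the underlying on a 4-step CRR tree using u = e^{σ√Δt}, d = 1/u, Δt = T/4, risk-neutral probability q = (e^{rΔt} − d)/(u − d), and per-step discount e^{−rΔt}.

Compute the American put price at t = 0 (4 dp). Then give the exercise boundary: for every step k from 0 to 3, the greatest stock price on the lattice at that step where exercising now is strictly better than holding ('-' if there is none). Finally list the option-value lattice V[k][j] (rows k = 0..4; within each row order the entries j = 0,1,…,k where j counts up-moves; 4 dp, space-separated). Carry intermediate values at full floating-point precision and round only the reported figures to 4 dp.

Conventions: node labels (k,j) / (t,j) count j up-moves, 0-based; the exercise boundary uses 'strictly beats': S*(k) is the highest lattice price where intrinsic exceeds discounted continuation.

price = 19.1530
boundary = - - 91.5005 108.1081
tree:
19.1530
28.7873 8.3875
41.5695 14.5297 1.4953
55.6258 24.9619 2.8258 0.0000
67.5228 41.5695 5.3400 0.0000 0.0000

Δt=0.12175, u=1.18150, d=0.84638, q=0.46895, disc=e^(-rΔt)=0.99648
k=4 terminal: V=max(K-S,0) → 67.5228 41.5695 5.3400 0.0000 0.0000
k=3: j=0 S=77.4442 intr=55.6258 cont=55.1568 V=55.6258[EX]; j=1 S=108.1081 intr=24.9619 cont=24.4929 V=24.9619[EX]; j=2 S=150.9133 intr=0.0000 cont=2.8258 V=2.8258[hold]; j=3 S=210.6672 intr=0.0000 cont=0.0000 V=0.0000[hold]  S*(3)=108.1081
k=2: j=0 S=91.5005 intr=41.5695 cont=41.1005 V=41.5695[EX]; j=1 S=127.7300 intr=5.3400 cont=14.5297 V=14.5297[hold]; j=2 S=178.3045 intr=0.0000 cont=1.4953 V=1.4953[hold]  S*(2)=91.5005
k=1: j=0 S=108.1081 intr=24.9619 cont=28.7873 V=28.7873[hold]; j=1 S=150.9133 intr=0.0000 cont=8.3875 V=8.3875[hold]  S*(1)=-
k=0: j=0 S=127.7300 intr=5.3400 cont=19.1530 V=19.1530[hold]  S*(0)=-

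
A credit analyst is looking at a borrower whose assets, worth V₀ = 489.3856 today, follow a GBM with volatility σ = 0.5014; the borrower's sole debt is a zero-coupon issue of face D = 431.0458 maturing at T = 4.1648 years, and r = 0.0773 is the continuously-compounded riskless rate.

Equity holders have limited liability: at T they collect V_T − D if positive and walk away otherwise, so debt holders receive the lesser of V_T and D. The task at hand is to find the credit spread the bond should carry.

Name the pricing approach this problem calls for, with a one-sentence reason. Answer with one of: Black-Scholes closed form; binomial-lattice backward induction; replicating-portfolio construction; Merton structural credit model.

framework: Merton structural credit model

Key observation: a levered firm with one bullet debt due at 4.1648 years is the canonical structural-credit setup: equity is a call on the firm's assets struck at the face value.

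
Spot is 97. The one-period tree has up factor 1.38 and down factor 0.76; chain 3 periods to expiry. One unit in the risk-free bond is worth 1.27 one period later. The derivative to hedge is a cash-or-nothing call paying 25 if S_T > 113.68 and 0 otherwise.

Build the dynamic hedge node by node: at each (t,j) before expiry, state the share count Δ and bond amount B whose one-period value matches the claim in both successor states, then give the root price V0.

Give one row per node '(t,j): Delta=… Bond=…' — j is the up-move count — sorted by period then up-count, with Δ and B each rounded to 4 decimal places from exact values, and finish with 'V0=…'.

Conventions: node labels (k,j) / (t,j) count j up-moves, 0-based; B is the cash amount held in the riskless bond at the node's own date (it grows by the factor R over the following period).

(0,0): Delta=0.0752 Bond=3.8914
(1,0): Delta=0.3543 Bond=-15.6291
(1,1): Delta=0.0421 Bond=9.3791
(2,0): Delta=0.0000 Bond=0.0000
(2,1): Delta=0.3964 Bond=-24.1300
(2,2): Delta=0.0000 Bond=19.6850
V0=11.1885

Under the risk-neutral measure, an up-move has probability p* = (R−d)/(u−d) = 0.8226 and values discount at R = 1.27.
Terminal payoffs: V(3,0)=0.0000, V(3,1)=0.0000, V(3,2)=25.0000, V(3,3)=25.0000
  t=2,j=0: stock 56.0272 → up 77.3175 (V=0.0000), down 42.5807 (V=0.0000). Price 0.0000; hedge Δ=0.0000, bond B=0.0000.
  t=2,j=1: stock 101.7336 → up 140.3924 (V=25.0000), down 77.3175 (V=0.0000). Price 16.1925; hedge Δ=0.3964, bond B=-24.1300.
  t=2,j=2: stock 184.7268 → up 254.9230 (V=25.0000), down 140.3924 (V=25.0000). Price 19.6850; hedge Δ=0.0000, bond B=19.6850.
  t=1,j=0: stock 73.7200 → up 101.7336 (V=16.1925), down 56.0272 (V=0.0000). Price 10.4879; hedge Δ=0.3543, bond B=-15.6291.
  t=1,j=1: stock 133.8600 → up 184.7268 (V=19.6850), down 101.7336 (V=16.1925). Price 15.0121; hedge Δ=0.0421, bond B=9.3791.
  t=0,j=0: stock 97.0000 → up 133.8600 (V=15.0121), down 73.7200 (V=10.4879). Price 11.1885; hedge Δ=0.0752, bond B=3.8914.
As a check, the time-0 holding Δ(0,0)·S0 + B(0,0) comes to 11.1885 — exactly V0.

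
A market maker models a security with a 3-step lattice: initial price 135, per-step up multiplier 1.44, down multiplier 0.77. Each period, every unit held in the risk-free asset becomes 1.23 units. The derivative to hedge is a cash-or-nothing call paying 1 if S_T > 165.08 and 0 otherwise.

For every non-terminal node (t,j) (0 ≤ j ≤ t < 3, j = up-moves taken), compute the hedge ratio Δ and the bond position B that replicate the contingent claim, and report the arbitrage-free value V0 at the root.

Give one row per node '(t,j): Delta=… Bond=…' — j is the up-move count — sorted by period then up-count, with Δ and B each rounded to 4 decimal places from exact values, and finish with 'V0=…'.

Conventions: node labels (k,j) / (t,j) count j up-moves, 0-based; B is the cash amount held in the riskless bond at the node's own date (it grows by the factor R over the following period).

Since d<R<u, set p* = (R−d)/(u−d) = 0.6866; price each node as the discounted p*-expectation of its children.
Terminal payoffs: V(3,0)=0.0000, V(3,1)=0.0000, V(3,2)=1.0000, V(3,3)=1.0000
Node (2,0) S=80.0415: V=(p*·0.0000+(1−p*)·0.0000)/1.23=0.0000; Δ=(0.0000−0.0000)/(115.2598−61.6320)=0.0000; B=V−Δ·S=0.0000
Node (2,1) S=149.6880: V=(p*·1.0000+(1−p*)·0.0000)/1.23=0.5582; Δ=(1.0000−0.0000)/(215.5507−115.2598)=0.0100; B=V−Δ·S=-0.9344
Node (2,2) S=279.9360: V=(p*·1.0000+(1−p*)·1.0000)/1.23=0.8130; Δ=(1.0000−1.0000)/(403.1078−215.5507)=0.0000; B=V−Δ·S=0.8130
Node (1,0) S=103.9500: V=(p*·0.5582+(1−p*)·0.0000)/1.23=0.3116; Δ=(0.5582−0.0000)/(149.6880−80.0415)=0.0080; B=V−Δ·S=-0.5215
Node (1,1) S=194.4000: V=(p*·0.8130+(1−p*)·0.5582)/1.23=0.5960; Δ=(0.8130−0.5582)/(279.9360−149.6880)=0.0020; B=V−Δ·S=0.2157
Node (0,0) S=135.0000: V=(p*·0.5960+(1−p*)·0.3116)/1.23=0.4121; Δ=(0.5960−0.3116)/(194.4000−103.9500)=0.0031; B=V−Δ·S=-0.0125
Check: Δ(0,0)·S0 + B(0,0) = 0.4121 = V0.

(0,0): Delta=0.0031 Bond=-0.0125
(1,0): Delta=0.0080 Bond=-0.5215
(1,1): Delta=0.0020 Bond=0.2157
(2,0): Delta=0.0000 Bond=0.0000
(2,1): Delta=0.0100 Bond=-0.9344
(2,2): Delta=0.0000 Bond=0.8130
V0=0.4121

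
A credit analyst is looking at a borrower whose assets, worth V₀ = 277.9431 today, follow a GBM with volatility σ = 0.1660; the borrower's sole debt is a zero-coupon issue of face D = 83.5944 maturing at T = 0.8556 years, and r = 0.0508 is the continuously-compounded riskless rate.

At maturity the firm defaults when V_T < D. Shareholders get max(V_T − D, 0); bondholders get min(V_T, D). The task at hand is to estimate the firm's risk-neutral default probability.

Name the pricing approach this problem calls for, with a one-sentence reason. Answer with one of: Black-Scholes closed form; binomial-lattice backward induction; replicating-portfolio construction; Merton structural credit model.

framework: Merton structural credit model

Key observation: assets follow a GBM and default happens iff V_T < 83.5944; valuing claims on that split (equity as a call, risky debt as the residual) is the structural model's definition.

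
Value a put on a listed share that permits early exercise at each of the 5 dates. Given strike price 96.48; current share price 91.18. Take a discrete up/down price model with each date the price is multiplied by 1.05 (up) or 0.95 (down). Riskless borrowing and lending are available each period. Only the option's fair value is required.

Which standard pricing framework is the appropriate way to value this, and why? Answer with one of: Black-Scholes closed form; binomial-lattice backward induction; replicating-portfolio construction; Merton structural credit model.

framework: binomial-lattice backward induction

Key observation: with exercise allowed before expiry on a discrete up/down model (5 steps from spot 91.18), the strike-96.48 put's value must be rolled back through the tree testing early exercise at each node.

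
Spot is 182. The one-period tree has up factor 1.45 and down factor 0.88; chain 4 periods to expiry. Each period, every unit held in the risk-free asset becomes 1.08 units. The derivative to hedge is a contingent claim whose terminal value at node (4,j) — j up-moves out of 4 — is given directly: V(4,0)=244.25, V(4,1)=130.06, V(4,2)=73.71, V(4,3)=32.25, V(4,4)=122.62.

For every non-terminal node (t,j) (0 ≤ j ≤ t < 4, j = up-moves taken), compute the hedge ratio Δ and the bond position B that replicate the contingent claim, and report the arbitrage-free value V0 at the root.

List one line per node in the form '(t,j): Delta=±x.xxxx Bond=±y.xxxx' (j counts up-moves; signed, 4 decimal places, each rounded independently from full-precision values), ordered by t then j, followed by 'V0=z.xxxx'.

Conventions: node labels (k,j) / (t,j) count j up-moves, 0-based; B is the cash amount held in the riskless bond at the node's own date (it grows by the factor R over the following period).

(0,0): Delta=-0.4764 Bond=176.1731
(1,0): Delta=-0.7409 Bond=232.6167
(1,1): Delta=-0.1796 Bond=111.9199
(2,0): Delta=-1.0822 Bond=299.3351
(2,1): Delta=-0.3576 Bond=162.2244
(2,2): Delta=0.0204 Bond=44.3742
(3,0): Delta=-1.6152 Bond=389.3920
(3,1): Delta=-0.4837 Bond=200.9782
(3,2): Delta=-0.2160 Bond=127.5171
(3,3): Delta=0.2857 Bond=-99.3228
V0=89.4613

Under the risk-neutral measure, an up-move has probability p* = (R−d)/(u−d) = 0.3509 and values discount at R = 1.08.
Payoffs at expiry: V(4,0)=244.2500, V(4,1)=130.0600, V(4,2)=73.7100, V(4,3)=32.2500, V(4,4)=122.6200
  t=3,j=0: stock 124.0279 → up 179.8405 (V=130.0600), down 109.1446 (V=244.2500). Price 189.0586; hedge Δ=-1.6152, bond B=389.3920.
  t=3,j=1: stock 204.3642 → up 296.3280 (V=73.7100), down 179.8405 (V=130.0600). Price 102.1186; hedge Δ=-0.4837, bond B=200.9782.
  t=3,j=2: stock 336.7364 → up 488.2678 (V=32.2500), down 296.3280 (V=73.7100). Price 54.7802; hedge Δ=-0.2160, bond B=127.5171.
  t=3,j=3: stock 554.8497 → up 804.5321 (V=122.6200), down 488.2678 (V=32.2500). Price 59.2211; hedge Δ=0.2857, bond B=-99.3228.
  t=2,j=0: stock 140.9408 → up 204.3642 (V=102.1186), down 124.0279 (V=189.0586). Price 146.8087; hedge Δ=-1.0822, bond B=299.3351.
  t=2,j=1: stock 232.2320 → up 336.7364 (V=54.7802), down 204.3642 (V=102.1186). Price 79.1747; hedge Δ=-0.3576, bond B=162.2244.
  t=2,j=2: stock 382.6550 → up 554.8497 (V=59.2211), down 336.7364 (V=54.7802). Price 52.1652; hedge Δ=0.0204, bond B=44.3742.
  t=1,j=0: stock 160.1600 → up 232.2320 (V=79.1747), down 140.9408 (V=146.8087). Price 113.9606; hedge Δ=-0.7409, bond B=232.6167.
  t=1,j=1: stock 263.9000 → up 382.6550 (V=52.1652), down 232.2320 (V=79.1747). Price 64.5349; hedge Δ=-0.1796, bond B=111.9199.
  t=0,j=0: stock 182.0000 → up 263.9000 (V=64.5349), down 160.1600 (V=113.9606). Price 89.4613; hedge Δ=-0.4764, bond B=176.1731.
Verification: the root portfolio costs Δ(0,0)·S0 + B(0,0) = 89.4613, matching V0.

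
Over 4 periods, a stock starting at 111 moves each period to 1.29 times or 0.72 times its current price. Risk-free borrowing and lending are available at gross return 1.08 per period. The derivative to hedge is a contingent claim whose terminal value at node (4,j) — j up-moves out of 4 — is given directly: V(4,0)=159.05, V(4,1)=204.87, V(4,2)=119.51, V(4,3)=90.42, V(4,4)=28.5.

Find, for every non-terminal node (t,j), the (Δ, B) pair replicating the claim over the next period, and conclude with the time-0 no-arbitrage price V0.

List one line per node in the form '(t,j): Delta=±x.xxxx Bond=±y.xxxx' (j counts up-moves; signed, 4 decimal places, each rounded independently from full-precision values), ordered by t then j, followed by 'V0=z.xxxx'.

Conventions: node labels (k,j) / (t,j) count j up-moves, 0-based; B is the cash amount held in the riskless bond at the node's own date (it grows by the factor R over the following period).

Risk-neutral probability p* = (R−d)/(u−d) = (1.08−0.72)/(1.29−0.72) = 0.6316.
Terminal payoffs: V(4,0)=159.0500, V(4,1)=204.8700, V(4,2)=119.5100, V(4,3)=90.4200, V(4,4)=28.5000
Node (3,0) S=41.4305: V=(p*·204.8700+(1−p*)·159.0500)/1.08=174.0638; Δ=(204.8700−159.0500)/(53.4454−29.8300)=1.9403; B=V−Δ·S=93.6779
Node (3,1) S=74.2297: V=(p*·119.5100+(1−p*)·204.8700)/1.08=139.7763; Δ=(119.5100−204.8700)/(95.7563−53.4454)=-2.0174; B=V−Δ·S=289.5307
Node (3,2) S=132.9949: V=(p*·90.4200+(1−p*)·119.5100)/1.08=93.6457; Δ=(90.4200−119.5100)/(171.5634−95.7563)=-0.3837; B=V−Δ·S=144.6808
Node (3,3) S=238.2825: V=(p*·28.5000+(1−p*)·90.4200)/1.08=47.5117; Δ=(28.5000−90.4200)/(307.3844−171.5634)=-0.4559; B=V−Δ·S=156.1433
Node (2,0) S=57.5424: V=(p*·139.7763+(1−p*)·174.0638)/1.08=141.1190; Δ=(139.7763−174.0638)/(74.2297−41.4305)=-1.0454; B=V−Δ·S=201.2726
Node (2,1) S=103.0968: V=(p*·93.6457+(1−p*)·139.7763)/1.08=102.4456; Δ=(93.6457−139.7763)/(132.9949−74.2297)=-0.7850; B=V−Δ·S=183.3764
Node (2,2) S=184.7151: V=(p*·47.5117+(1−p*)·93.6457)/1.08=59.7300; Δ=(47.5117−93.6457)/(238.2825−132.9949)=-0.4382; B=V−Δ·S=140.6669
Node (1,0) S=79.9200: V=(p*·102.4456+(1−p*)·141.1190)/1.08=108.0497; Δ=(102.4456−141.1190)/(103.0968−57.5424)=-0.8490; B=V−Δ·S=175.8979
Node (1,1) S=143.1900: V=(p*·59.7300+(1−p*)·102.4456)/1.08=69.8772; Δ=(59.7300−102.4456)/(184.7151−103.0968)=-0.5234; B=V−Δ·S=144.8167
Node (0,0) S=111.0000: V=(p*·69.8772+(1−p*)·108.0497)/1.08=77.7229; Δ=(69.8772−108.0497)/(143.1900−79.9200)=-0.6033; B=V−Δ·S=144.6923
Check: Δ(0,0)·S0 + B(0,0) = 77.7229 = V0.

(0,0): Delta=-0.6033 Bond=144.6923
(1,0): Delta=-0.8490 Bond=175.8979
(1,1): Delta=-0.5234 Bond=144.8167
(2,0): Delta=-1.0454 Bond=201.2726
(2,1): Delta=-0.7850 Bond=183.3764
(2,2): Delta=-0.4382 Bond=140.6669
(3,0): Delta=1.9403 Bond=93.6779
(3,1): Delta=-2.0174 Bond=289.5307
(3,2): Delta=-0.3837 Bond=144.6808
(3,3): Delta=-0.4559 Bond=156.1433
V0=77.7229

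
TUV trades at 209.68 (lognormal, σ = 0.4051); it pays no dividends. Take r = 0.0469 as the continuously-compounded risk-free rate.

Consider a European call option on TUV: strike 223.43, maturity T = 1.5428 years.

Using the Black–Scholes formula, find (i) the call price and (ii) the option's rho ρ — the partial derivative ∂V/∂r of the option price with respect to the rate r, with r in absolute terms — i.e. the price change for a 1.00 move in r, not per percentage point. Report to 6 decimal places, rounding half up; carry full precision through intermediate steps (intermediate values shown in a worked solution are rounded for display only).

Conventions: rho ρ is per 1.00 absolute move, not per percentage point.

σ√T = 0.4051·√1.5428 = 0.503173
d₁ = (ln(S/K) + (r+σ²/2)T) / (σ√T) = (ln(209.68/223.43) + (0.0469+0.4051²/2)·1.5428) / 0.503173 = (-0.063516 + 0.198949) / 0.503173 = 0.269158
d₂ = d₁ − σ√T = 0.269158 − 0.503173 = -0.234014
e^{−rT} = 0.930198
N(d₁) = 0.606096,  N(d₂) = 0.407487
Call price V = S·N(d₁) − K·e^{−rT}·N(d₂) = 127.086221 − 84.689729 = 42.396491
ρ = K·T·e^{−rT}·N(d₂) = 130.659314

price = 42.396491
ρ = 130.659314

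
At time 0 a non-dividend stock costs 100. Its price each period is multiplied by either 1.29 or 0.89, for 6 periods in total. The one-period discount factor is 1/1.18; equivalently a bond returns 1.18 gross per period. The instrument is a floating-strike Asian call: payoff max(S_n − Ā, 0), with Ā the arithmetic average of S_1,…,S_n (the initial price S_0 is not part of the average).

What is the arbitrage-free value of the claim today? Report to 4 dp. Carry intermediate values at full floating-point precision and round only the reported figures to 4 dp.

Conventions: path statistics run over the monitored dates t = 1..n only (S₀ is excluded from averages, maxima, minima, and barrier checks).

Risk-neutral up-probability p* = (R−d)/(u−d) = (1.18−0.89)/(1.29−0.89) = 0.7250; the claim prices as the p*-weighted sum of path payoffs discounted by R^6.
Enumerate all 2^6 = 64 price paths (U = up ×1.29, D = down ×0.89); each path with k up-moves has probability p*^k·(1−p*)^(6−k).
DDDDDD: Ā=67.8313, payoff=0.0000, prob=0.000433
UDDDDD: Ā=98.3173, payoff=0.0000, prob=0.001140
DUDDDD: Ā=91.6506, payoff=0.0000, prob=0.001140
UUDDDD: Ā=132.8419, payoff=0.0000, prob=0.003006
DDUDDD: Ā=85.7173, payoff=0.0000, prob=0.001140
UDUDDD: Ā=124.2419, payoff=0.0000, prob=0.003006
DUUDDD: Ā=117.5753, payoff=0.0000, prob=0.003006
UUUDDD: Ā=170.4181, payoff=0.0000, prob=0.007925
DDDUDD: Ā=80.4366, payoff=0.0000, prob=0.001140
UDDUDD: Ā=116.5879, payoff=0.0000, prob=0.003006
DUDUDD: Ā=109.9213, payoff=0.0000, prob=0.003006
UUDUDD: Ā=159.3241, payoff=0.0000, prob=0.007925
DDUUDD: Ā=103.9879, payoff=0.4214, prob=0.003006
UDUUDD: Ā=150.7241, payoff=0.6109, prob=0.007925
DUUUDD: Ā=144.0574, payoff=7.2775, prob=0.007925
UUUUDD: Ā=208.8023, payoff=10.5483, prob=0.020894
DDDDUD: Ā=75.7368, payoff=0.0000, prob=0.001140
UDDDUD: Ā=109.7759, payoff=0.0000, prob=0.003006
DUDDUD: Ā=103.1092, payoff=1.3002, prob=0.003006
UUDDUD: Ā=149.4504, payoff=1.8845, prob=0.007925
DDUDUD: Ā=97.1759, payoff=7.2335, prob=0.003006
UDUDUD: Ā=140.8504, payoff=10.4845, prob=0.007925
DUUDUD: Ā=134.1837, payoff=17.1512, prob=0.007925
UUUDUD: Ā=194.4910, payoff=24.8596, prob=0.020894
DDDUUD: Ā=91.8952, payoff=12.5142, prob=0.003006
UDDUUD: Ā=133.1964, payoff=18.1385, prob=0.007925
DUDUUD: Ā=126.5297, payoff=24.8052, prob=0.007925
UUDUUD: Ā=183.3970, payoff=35.9536, prob=0.020894
DDUUUD: Ā=120.5964, payoff=30.7385, prob=0.007925
UDUUUD: Ā=174.7970, payoff=44.5536, prob=0.020894
DUUUUD: Ā=168.1304, payoff=51.2202, prob=0.020894
UUUUUD: Ā=243.6946, payoff=74.2406, prob=0.055084
DDDDDU: Ā=71.5540, payoff=0.4803, prob=0.001140
UDDDDU: Ā=103.7131, payoff=0.6962, prob=0.003006
DUDDDU: Ā=97.0465, payoff=7.3629, prob=0.003006
UUDDDU: Ā=140.6628, payoff=10.6721, prob=0.007925
DDUDDU: Ā=91.1131, payoff=13.2962, prob=0.003006
UDUDDU: Ā=132.0628, payoff=19.2721, prob=0.007925
DUUDDU: Ā=125.3962, payoff=25.9387, prob=0.007925
UUUDDU: Ā=181.7540, payoff=37.5966, prob=0.020894
DDDUDU: Ā=85.8325, payoff=18.5769, prob=0.003006
UDDUDU: Ā=124.4088, payoff=26.9261, prob=0.007925
DUDUDU: Ā=117.7422, payoff=33.5927, prob=0.007925
UUDUDU: Ā=170.6600, payoff=48.6906, prob=0.020894
DDUUDU: Ā=111.8088, payoff=39.5261, prob=0.007925
UDUUDU: Ā=162.0600, payoff=57.2906, prob=0.020894
DUUUDU: Ā=155.3933, payoff=63.9573, prob=0.020894
UUUUDU: Ā=225.2331, payoff=92.7021, prob=0.055084
DDDDUU: Ā=81.1327, payoff=23.2767, prob=0.003006
UDDDUU: Ā=117.5968, payoff=33.7381, prob=0.007925
DUDDUU: Ā=110.9301, payoff=40.4048, prob=0.007925
UUDDUU: Ā=160.7864, payoff=58.5643, prob=0.020894
DDUDUU: Ā=104.9968, payoff=46.3381, prob=0.007925
UDUDUU: Ā=152.1864, payoff=67.1643, prob=0.020894
DUUDUU: Ā=145.5197, payoff=73.8309, prob=0.020894
UUUDUU: Ā=210.9218, payoff=107.0134, prob=0.055084
DDDUUU: Ā=99.7161, payoff=51.6188, prob=0.007925
UDDUUU: Ā=144.5324, payoff=74.8183, prob=0.020894
DUDUUU: Ā=137.8657, payoff=81.4849, prob=0.020894
UUDUUU: Ā=199.8278, payoff=118.1074, prob=0.055084
DDUUUU: Ā=131.9324, payoff=87.4183, prob=0.020894
UDUUUU: Ā=191.2278, payoff=126.7074, prob=0.055084
DUUUUU: Ā=184.5611, payoff=133.3740, prob=0.055084
UUUUUU: Ā=267.5099, payoff=193.3174, prob=0.145221
Price = Σ prob·payoff / R^6 = 84.821507 / 2.699554 = 31.4206

price = 31.4206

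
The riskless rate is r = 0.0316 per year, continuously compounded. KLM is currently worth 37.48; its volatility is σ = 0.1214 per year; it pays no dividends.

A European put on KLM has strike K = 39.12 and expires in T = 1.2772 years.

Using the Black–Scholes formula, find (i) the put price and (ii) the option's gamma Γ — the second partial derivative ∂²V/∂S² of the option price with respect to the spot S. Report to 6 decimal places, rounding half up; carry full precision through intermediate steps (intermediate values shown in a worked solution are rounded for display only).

σ√T = 0.1214·√1.2772 = 0.137198
d₁ = (ln(S/K) + (r+σ²/2)T) / (σ√T) = (ln(37.48/39.12) + (0.0316+0.1214²/2)·1.2772) / 0.137198 = (-0.042826 + 0.049771) / 0.137198 = 0.050619
d₂ = d₁ − σ√T = 0.050619 − 0.137198 = -0.086579
e^{−rT} = 0.960444
N(−d₁) = 0.479815,  N(−d₂) = 0.534497
Put price V = K·e^{−rT}·N(−d₂) − S·N(−d₁) = 20.082430 − 17.983454 = 2.098976
φ(d₁) = (1/√(2π))·e^{−d₁²/2} = 0.398432
Γ = φ(d₁) / (S·σ·√T) = 0.077483

price = 2.098976
Γ = 0.077483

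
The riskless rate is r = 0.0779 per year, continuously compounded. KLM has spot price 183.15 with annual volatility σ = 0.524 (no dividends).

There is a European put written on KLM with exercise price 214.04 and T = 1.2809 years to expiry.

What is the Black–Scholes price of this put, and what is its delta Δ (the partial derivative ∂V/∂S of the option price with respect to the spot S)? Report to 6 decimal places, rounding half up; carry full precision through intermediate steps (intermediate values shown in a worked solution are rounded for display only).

σ√T = 0.524·√1.2809 = 0.593047
d₁ = (ln(S/K) + (r+σ²/2)T) / (σ√T) = (ln(183.15/214.04) + (0.0779+0.524²/2)·1.2809) / 0.593047 = (-0.155857 + 0.275634) / 0.593047 = 0.201969
d₂ = d₁ − σ√T = 0.201969 − 0.593047 = -0.391078
e^{−rT} = 0.905035
N(−d₁) = 0.419971,  N(−d₂) = 0.652130
Put price V = K·e^{−rT}·N(−d₂) − S·N(−d₁) = 126.326493 − 76.917613 = 49.408879
Δ = −N(−d₁) = -0.419971

price = 49.408879
Δ = -0.419971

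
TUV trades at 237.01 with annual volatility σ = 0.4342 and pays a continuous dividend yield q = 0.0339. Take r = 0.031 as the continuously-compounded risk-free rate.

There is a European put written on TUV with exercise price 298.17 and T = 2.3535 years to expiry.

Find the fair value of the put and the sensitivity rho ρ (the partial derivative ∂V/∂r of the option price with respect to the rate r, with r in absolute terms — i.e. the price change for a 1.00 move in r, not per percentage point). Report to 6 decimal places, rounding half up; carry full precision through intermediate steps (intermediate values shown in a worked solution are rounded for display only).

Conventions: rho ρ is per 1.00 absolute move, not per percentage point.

σ√T = 0.4342·√2.3535 = 0.666111
d₁ = (ln(S/K) + (r−q+σ²/2)T) / (σ√T) = (ln(237.01/298.17) + (0.031−0.0339+0.4342²/2)·2.3535) / 0.666111 = (-0.229561 + 0.215027) / 0.666111 = -0.021820
d₂ = d₁ − σ√T = -0.021820 − 0.666111 = -0.687931
e^{−rT} = 0.929639
e^{−qT} = 0.923316
N(−d₁) = 0.508704,  N(−d₂) = 0.754252
Put price V = K·e^{−rT}·N(−d₂) − S·e^{−qT}·N(−d₁) = 209.071535 − 111.322338 = 97.749197
ρ = −K·T·e^{−rT}·N(−d₂) = -492.049858

price = 97.749197
ρ = -492.049858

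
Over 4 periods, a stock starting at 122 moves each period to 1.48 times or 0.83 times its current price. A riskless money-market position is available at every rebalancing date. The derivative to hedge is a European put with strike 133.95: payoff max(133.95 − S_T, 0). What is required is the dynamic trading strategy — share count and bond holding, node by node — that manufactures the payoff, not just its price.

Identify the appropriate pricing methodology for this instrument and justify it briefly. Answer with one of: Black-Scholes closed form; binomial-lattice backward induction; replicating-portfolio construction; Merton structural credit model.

framework: replicating-portfolio construction

Key observation: the mandate to exhibit the hedge at every date and state singles out the replicating-portfolio construction on the 4-period tree with factors 1.48 and 0.83 from 122.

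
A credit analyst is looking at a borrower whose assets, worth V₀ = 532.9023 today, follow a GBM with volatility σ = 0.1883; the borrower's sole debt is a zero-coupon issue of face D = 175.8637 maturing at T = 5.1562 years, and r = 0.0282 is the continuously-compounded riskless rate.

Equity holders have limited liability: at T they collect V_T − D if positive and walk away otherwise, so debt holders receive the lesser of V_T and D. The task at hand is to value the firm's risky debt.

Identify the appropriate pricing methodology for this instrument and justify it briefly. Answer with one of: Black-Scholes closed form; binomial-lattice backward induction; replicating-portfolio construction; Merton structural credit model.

Key observation: a levered firm with one bullet debt due at 5.1562 years is the canonical structural-credit setup: equity is a call on the firm's assets struck at the face value.

framework: Merton structural credit model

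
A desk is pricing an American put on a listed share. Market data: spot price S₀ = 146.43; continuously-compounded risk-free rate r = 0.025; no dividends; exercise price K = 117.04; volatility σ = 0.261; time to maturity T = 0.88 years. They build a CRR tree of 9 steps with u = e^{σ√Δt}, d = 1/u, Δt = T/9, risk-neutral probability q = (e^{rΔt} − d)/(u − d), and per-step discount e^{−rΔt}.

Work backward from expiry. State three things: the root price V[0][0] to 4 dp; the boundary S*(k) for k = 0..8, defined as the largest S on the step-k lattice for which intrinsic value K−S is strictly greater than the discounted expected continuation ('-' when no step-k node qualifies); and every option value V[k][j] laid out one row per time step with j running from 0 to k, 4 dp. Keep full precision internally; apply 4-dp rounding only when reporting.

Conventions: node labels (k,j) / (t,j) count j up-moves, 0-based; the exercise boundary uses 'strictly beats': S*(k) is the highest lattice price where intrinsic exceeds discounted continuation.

params: Δt=0.09778 u=1.08504 d=0.92163 q=0.49459 e^(-rΔt)=0.99756
t_9 payoffs: 46.7922 34.3371 19.6736 2.4102 0.0000 0.0000 0.0000 0.0000 0.0000 0.0000
t_8: node(8,0) S=76.2214 payoff=40.8186 vs cont=40.5329 → 40.8186 [stop]  node(8,1) S=89.7356 payoff=27.3044 vs cont=27.0186 → 27.3044 [stop]  node(8,2) S=105.6461 payoff=11.3939 vs cont=11.1082 → 11.3939 [stop]  node(8,3) S=124.3775 payoff=0.0000 vs cont=1.2152 → 1.2152 [wait]  node(8,4) S=146.4300 payoff=0.0000 vs cont=0.0000 → 0.0000 [wait]  node(8,5) S=172.3925 payoff=0.0000 vs cont=0.0000 → 0.0000 [wait]  node(8,6) S=202.9583 payoff=0.0000 vs cont=0.0000 → 0.0000 [wait]  node(8,7) S=238.9434 payoff=0.0000 vs cont=0.0000 → 0.0000 [wait]  node(8,8) S=281.3089 payoff=0.0000 vs cont=0.0000 → 0.0000 [wait]  ⇒ S*(8)=105.6461
t_7: node(7,0) S=82.7029 payoff=34.3371 vs cont=34.0513 → 34.3371 [stop]  node(7,1) S=97.3664 payoff=19.6736 vs cont=19.3878 → 19.6736 [stop]  node(7,2) S=114.6298 payoff=2.4102 vs cont=6.3441 → 6.3441 [wait]  node(7,3) S=134.9540 payoff=0.0000 vs cont=0.6127 → 0.6127 [wait]  node(7,4) S=158.8818 payoff=0.0000 vs cont=0.0000 → 0.0000 [wait]  node(7,5) S=187.0521 payoff=0.0000 vs cont=0.0000 → 0.0000 [wait]  node(7,6) S=220.2171 payoff=0.0000 vs cont=0.0000 → 0.0000 [wait]  node(7,7) S=259.2623 payoff=0.0000 vs cont=0.0000 → 0.0000 [wait]  ⇒ S*(7)=97.3664
t_6: node(6,0) S=89.7356 payoff=27.3044 vs cont=27.0186 → 27.3044 [stop]  node(6,1) S=105.6461 payoff=11.3939 vs cont=13.0491 → 13.0491 [wait]  node(6,2) S=124.3775 payoff=0.0000 vs cont=3.5009 → 3.5009 [wait]  node(6,3) S=146.4300 payoff=0.0000 vs cont=0.3089 → 0.3089 [wait]  node(6,4) S=172.3925 payoff=0.0000 vs cont=0.0000 → 0.0000 [wait]  node(6,5) S=202.9583 payoff=0.0000 vs cont=0.0000 → 0.0000 [wait]  node(6,6) S=238.9434 payoff=0.0000 vs cont=0.0000 → 0.0000 [wait]  ⇒ S*(6)=89.7356
t_5: node(5,0) S=97.3664 payoff=19.6736 vs cont=20.2045 → 20.2045 [wait]  node(5,1) S=114.6298 payoff=2.4102 vs cont=8.3064 → 8.3064 [wait]  node(5,2) S=134.9540 payoff=0.0000 vs cont=1.9175 → 1.9175 [wait]  node(5,3) S=158.8818 payoff=0.0000 vs cont=0.1557 → 0.1557 [wait]  node(5,4) S=187.0521 payoff=0.0000 vs cont=0.0000 → 0.0000 [wait]  node(5,5) S=220.2171 payoff=0.0000 vs cont=0.0000 → 0.0000 [wait]  ⇒ S*(5)=-
t_4: node(4,0) S=105.6461 payoff=11.3939 vs cont=14.2849 → 14.2849 [wait]  node(4,1) S=124.3775 payoff=0.0000 vs cont=5.1339 → 5.1339 [wait]  node(4,2) S=146.4300 payoff=0.0000 vs cont=1.0436 → 1.0436 [wait]  node(4,3) S=172.3925 payoff=0.0000 vs cont=0.0785 → 0.0785 [wait]  node(4,4) S=202.9583 payoff=0.0000 vs cont=0.0000 → 0.0000 [wait]  ⇒ S*(4)=-
t_3: node(3,0) S=114.6298 payoff=2.4102 vs cont=9.7351 → 9.7351 [wait]  node(3,1) S=134.9540 payoff=0.0000 vs cont=3.1033 → 3.1033 [wait]  node(3,2) S=158.8818 payoff=0.0000 vs cont=0.5649 → 0.5649 [wait]  node(3,3) S=187.0521 payoff=0.0000 vs cont=0.0396 → 0.0396 [wait]  ⇒ S*(3)=-
t_2: node(2,0) S=124.3775 payoff=0.0000 vs cont=6.4394 → 6.4394 [wait]  node(2,1) S=146.4300 payoff=0.0000 vs cont=1.8433 → 1.8433 [wait]  node(2,2) S=172.3925 payoff=0.0000 vs cont=0.3043 → 0.3043 [wait]  ⇒ S*(2)=-
t_1: node(1,0) S=134.9540 payoff=0.0000 vs cont=4.1561 → 4.1561 [wait]  node(1,1) S=158.8818 payoff=0.0000 vs cont=1.0795 → 1.0795 [wait]  ⇒ S*(1)=-
t_0: node(0,0) S=146.4300 payoff=0.0000 vs cont=2.6280 → 2.6280 [wait]  ⇒ S*(0)=-

price = 2.6280
boundary = - - - - - - 89.7356 97.3664 105.6461
tree:
2.6280
4.1561 1.0795
6.4394 1.8433 0.3043
9.7351 3.1033 0.5649 0.0396
14.2849 5.1339 1.0436 0.0785 0.0000
20.2045 8.3064 1.9175 0.1557 0.0000 0.0000
27.3044 13.0491 3.5009 0.3089 0.0000 0.0000 0.0000
34.3371 19.6736 6.3441 0.6127 0.0000 0.0000 0.0000 0.0000
40.8186 27.3044 11.3939 1.2152 0.0000 0.0000 0.0000 0.0000 0.0000
46.7922 34.3371 19.6736 2.4102 0.0000 0.0000 0.0000 0.0000 0.0000 0.0000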